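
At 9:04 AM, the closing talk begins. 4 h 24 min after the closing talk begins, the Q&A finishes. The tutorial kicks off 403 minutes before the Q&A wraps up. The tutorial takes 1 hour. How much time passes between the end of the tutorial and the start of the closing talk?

The Q&A ends at 9:04 AM + 264 min = 1:28 PM.
The tutorial starts at 1:28 PM − 403 min = 6:45 AM.
The tutorial ends at 6:45 AM + 60 min = 7:45 AM.
From 7:45 AM to 9:04 AM is 1 hour 19 minutes.

1 hour 19 minutes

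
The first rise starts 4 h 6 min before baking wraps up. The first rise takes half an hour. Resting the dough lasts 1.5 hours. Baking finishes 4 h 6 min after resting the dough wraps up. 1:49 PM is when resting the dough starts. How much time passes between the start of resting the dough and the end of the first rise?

two hours

Resting the dough ends at 1:49 PM + 90 min = 3:19 PM.
Baking ends at 3:19 PM + 246 min = 7:25 PM.
The first rise starts at 7:25 PM − 246 min = 3:19 PM.
The first rise ends at 3:19 PM + 30 min = 3:49 PM.
From 1:49 PM to 3:49 PM is two hours.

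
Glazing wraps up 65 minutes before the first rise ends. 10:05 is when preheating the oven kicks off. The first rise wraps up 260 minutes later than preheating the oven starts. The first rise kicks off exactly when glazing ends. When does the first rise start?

The first rise ends at 10:05 + 260 min = 14:25.
Glazing ends at 14:25 − 65 min = 13:20.
So the first rise starts at 13:20.

13:20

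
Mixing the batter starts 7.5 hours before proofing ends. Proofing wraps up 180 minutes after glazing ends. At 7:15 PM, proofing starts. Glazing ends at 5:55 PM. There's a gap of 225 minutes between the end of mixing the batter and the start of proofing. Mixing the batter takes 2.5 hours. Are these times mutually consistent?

Proofing ends at 5:55 PM + 180 min = 8:55 PM.
Mixing the batter starts at 8:55 PM − 450 min = 1:25 PM.
Mixing the batter ends at 1:25 PM + 150 min = 3:55 PM.
Proofing starts at 3:55 PM + 225 min = 7:40 PM.
But proofing is also said to start at 7:15 PM — a 25-minute conflict.

No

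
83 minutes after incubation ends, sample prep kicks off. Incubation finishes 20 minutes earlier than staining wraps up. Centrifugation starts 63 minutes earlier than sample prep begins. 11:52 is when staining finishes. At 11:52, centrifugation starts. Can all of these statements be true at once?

Incubation ends at 11:52 − 20 min = 11:32.
Sample prep starts at 11:32 + 83 min = 12:55.
Centrifugation starts at 12:55 − 63 min = 11:52.
That matches the stated 11:52, so the schedule is consistent.

Yes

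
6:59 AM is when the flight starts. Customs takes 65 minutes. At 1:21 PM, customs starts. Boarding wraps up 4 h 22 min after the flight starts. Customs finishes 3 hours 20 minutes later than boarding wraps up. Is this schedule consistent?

Boarding ends at 6:59 AM + 262 min = 11:21 AM.
Customs ends at 11:21 AM + 200 min = 2:41 PM.
Customs starts at 2:41 PM − 65 min = 1:36 PM.
But customs is also said to start at 1:21 PM — a 15-minute conflict.

No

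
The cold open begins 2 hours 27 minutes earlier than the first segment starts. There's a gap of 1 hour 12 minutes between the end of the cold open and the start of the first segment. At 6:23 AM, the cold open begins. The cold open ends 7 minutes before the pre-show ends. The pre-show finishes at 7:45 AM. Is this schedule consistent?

The cold open ends at 7:45 AM − 7 min = 7:38 AM.
The first segment starts at 7:38 AM + 72 min = 8:50 AM.
The cold open starts at 8:50 AM − 147 min = 6:23 AM.
That matches the stated 6:23 AM, so the schedule is consistent.

Yes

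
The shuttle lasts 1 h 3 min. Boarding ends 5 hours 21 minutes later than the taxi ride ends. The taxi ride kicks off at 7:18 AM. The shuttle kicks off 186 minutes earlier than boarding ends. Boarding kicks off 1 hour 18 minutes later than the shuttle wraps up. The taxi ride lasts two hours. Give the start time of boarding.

The taxi ride ends at 7:18 AM + 120 min = 9:18 AM.
Boarding ends at 9:18 AM + 321 min = 2:39 PM.
The shuttle starts at 2:39 PM − 186 min = 11:33 AM.
The shuttle ends at 11:33 AM + 63 min = 12:36 PM.
Boarding starts at 12:36 PM + 78 min = 1:54 PM.

1:54 PM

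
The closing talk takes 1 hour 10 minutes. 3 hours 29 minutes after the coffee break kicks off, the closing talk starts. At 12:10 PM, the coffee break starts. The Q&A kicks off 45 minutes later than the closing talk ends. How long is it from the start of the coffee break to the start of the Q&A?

The closing talk starts at 12:10 PM + 209 min = 3:39 PM.
The closing talk ends at 3:39 PM + 70 min = 4:49 PM.
The Q&A starts at 4:49 PM + 45 min = 5:34 PM.
From 12:10 PM to 5:34 PM is 324 minutes.

324 minutes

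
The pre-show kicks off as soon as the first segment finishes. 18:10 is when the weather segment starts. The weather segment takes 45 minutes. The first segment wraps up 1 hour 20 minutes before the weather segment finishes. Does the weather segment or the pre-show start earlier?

the pre-show

The weather segment ends at 18:10 + 45 min = 18:55.
The first segment ends at 18:55 − 80 min = 17:35.
So the pre-show starts at 17:35.
The weather segment starts at 18:10 and the pre-show starts at 17:35, so the pre-show is first.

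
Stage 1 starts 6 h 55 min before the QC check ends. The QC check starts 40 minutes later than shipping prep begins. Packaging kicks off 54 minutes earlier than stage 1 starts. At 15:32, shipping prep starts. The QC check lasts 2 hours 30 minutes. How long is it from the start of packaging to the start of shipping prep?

The QC check starts at 15:32 + 40 min = 16:12.
The QC check ends at 16:12 + 150 min = 18:42.
Stage 1 starts at 18:42 − 415 min = 11:47.
Packaging starts at 11:47 − 54 min = 10:53.
From 10:53 to 15:32 is 4 hours 39 minutes.

4 hours 39 minutes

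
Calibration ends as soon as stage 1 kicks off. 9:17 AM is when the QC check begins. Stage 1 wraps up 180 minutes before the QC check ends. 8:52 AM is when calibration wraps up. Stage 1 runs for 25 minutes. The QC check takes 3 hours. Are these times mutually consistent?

The QC check ends at 9:17 AM + 180 min = 12:17 PM.
Stage 1 ends at 12:17 PM − 180 min = 9:17 AM.
Stage 1 starts at 9:17 AM − 25 min = 8:52 AM.
So calibration ends at 8:52 AM.
That matches the stated 8:52 AM, so the schedule is consistent.

Yes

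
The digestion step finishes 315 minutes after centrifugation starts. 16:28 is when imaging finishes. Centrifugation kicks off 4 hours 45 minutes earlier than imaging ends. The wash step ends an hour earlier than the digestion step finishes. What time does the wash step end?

Centrifugation starts at 16:28 − 285 min = 11:43.
The digestion step ends at 11:43 + 315 min = 16:58.
The wash step ends at 16:58 − 60 min = 15:58.

15:58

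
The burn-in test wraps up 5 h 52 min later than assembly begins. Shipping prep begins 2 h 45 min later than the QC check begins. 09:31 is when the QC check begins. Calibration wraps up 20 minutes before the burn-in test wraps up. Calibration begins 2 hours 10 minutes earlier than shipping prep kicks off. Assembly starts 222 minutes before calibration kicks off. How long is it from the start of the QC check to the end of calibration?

2 hours 25 minutes

Shipping prep starts at 09:31 + 165 min = 12:16.
Calibration starts at 12:16 − 130 min = 10:06.
Assembly starts at 10:06 − 222 min = 06:24.
The burn-in test ends at 06:24 + 352 min = 12:16.
Calibration ends at 12:16 − 20 min = 11:56.
From 09:31 to 11:56 is 2 hours 25 minutes.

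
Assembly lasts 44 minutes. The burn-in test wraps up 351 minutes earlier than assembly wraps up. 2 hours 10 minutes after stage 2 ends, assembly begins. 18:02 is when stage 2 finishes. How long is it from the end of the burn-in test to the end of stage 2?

Assembly starts at 18:02 + 130 min = 20:12.
Assembly ends at 20:12 + 44 min = 20:56.
The burn-in test ends at 20:56 − 351 min = 15:05.
From 15:05 to 18:02 is 177 minutes.

177 minutes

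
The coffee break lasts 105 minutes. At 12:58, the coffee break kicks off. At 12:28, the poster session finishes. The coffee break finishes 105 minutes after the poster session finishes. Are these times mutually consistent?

The coffee break ends at 12:28 + 105 min = 14:13.
The coffee break starts at 14:13 − 105 min = 12:28.
But the coffee break is also said to start at 12:58 — a 30-minute conflict.

No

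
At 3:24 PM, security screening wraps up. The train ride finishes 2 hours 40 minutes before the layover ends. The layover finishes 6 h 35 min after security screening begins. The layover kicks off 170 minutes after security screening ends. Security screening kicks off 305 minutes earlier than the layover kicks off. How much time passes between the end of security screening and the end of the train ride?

1 hour 40 minutes

The layover starts at 3:24 PM + 170 min = 6:14 PM.
Security screening starts at 6:14 PM − 305 min = 1:09 PM.
The layover ends at 1:09 PM + 395 min = 7:44 PM.
The train ride ends at 7:44 PM − 160 min = 5:04 PM.
From 3:24 PM to 5:04 PM is 1 hour 40 minutes.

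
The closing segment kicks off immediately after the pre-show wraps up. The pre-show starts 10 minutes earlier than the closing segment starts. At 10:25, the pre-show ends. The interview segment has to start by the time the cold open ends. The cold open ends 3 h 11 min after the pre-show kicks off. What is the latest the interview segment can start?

13:26

The closing segment starts at 10:25.
The pre-show starts at 10:25 − 10 min = 10:15.
The cold open ends at 10:15 + 191 min = 13:26.
The interview segment is bounded by the cold open, so the latest it can start is 13:26.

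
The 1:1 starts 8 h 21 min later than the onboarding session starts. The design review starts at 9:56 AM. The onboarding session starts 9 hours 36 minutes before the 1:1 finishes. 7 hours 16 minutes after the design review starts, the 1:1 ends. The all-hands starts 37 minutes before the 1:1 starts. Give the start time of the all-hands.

3:20 PM

The 1:1 ends at 9:56 AM + 436 min = 5:12 PM.
The onboarding session starts at 5:12 PM − 576 min = 7:36 AM.
The 1:1 starts at 7:36 AM + 501 min = 3:57 PM.
The all-hands starts at 3:57 PM − 37 min = 3:20 PM.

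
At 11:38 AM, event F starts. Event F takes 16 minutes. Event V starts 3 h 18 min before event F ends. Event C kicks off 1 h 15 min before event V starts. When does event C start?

7:21 AM

Event F ends at 11:38 AM + 16 min = 11:54 AM.
Event V starts at 11:54 AM − 198 min = 8:36 AM.
Event C starts at 8:36 AM − 75 min = 7:21 AM.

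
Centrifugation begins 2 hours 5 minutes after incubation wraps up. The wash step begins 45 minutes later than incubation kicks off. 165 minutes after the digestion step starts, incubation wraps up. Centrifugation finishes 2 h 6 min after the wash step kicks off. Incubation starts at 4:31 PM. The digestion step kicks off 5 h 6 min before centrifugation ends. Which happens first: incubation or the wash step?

The wash step starts at 4:31 PM + 45 min = 5:16 PM.
Incubation starts at 4:31 PM and the wash step starts at 5:16 PM, so incubation is first.

incubation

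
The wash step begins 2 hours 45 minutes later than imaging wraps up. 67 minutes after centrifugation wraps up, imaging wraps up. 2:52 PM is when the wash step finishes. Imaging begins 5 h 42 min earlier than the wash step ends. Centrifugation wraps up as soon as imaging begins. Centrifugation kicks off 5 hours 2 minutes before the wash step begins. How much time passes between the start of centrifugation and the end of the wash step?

Imaging starts at 2:52 PM − 342 min = 9:10 AM.
So centrifugation ends at 9:10 AM.
Imaging ends at 9:10 AM + 67 min = 10:17 AM.
The wash step starts at 10:17 AM + 165 min = 1:02 PM.
Centrifugation starts at 1:02 PM − 302 min = 8:00 AM.
From 8:00 AM to 2:52 PM is 412 minutes.

412 minutes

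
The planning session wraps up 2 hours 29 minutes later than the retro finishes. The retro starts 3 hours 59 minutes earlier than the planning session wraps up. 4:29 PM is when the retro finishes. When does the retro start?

2:59 PM

The planning session ends at 4:29 PM + 149 min = 6:58 PM.
The retro starts at 6:58 PM − 239 min = 2:59 PM.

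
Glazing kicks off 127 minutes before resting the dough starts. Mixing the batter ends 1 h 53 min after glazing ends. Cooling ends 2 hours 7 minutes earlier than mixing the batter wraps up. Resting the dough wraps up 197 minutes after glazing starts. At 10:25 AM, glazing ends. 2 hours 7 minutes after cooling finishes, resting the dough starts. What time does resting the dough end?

Mixing the batter ends at 10:25 AM + 113 min = 12:18 PM.
Cooling ends at 12:18 PM − 127 min = 10:11 AM.
Resting the dough starts at 10:11 AM + 127 min = 12:18 PM.
Glazing starts at 12:18 PM − 127 min = 10:11 AM.
Resting the dough ends at 10:11 AM + 197 min = 1:28 PM.

1:28 PM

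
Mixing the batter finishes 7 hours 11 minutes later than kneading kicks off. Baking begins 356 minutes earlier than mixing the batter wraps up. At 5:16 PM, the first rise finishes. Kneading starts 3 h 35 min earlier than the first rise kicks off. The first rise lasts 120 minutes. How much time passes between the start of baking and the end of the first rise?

The first rise starts at 5:16 PM − 120 min = 3:16 PM.
Kneading starts at 3:16 PM − 215 min = 11:41 AM.
Mixing the batter ends at 11:41 AM + 431 min = 6:52 PM.
Baking starts at 6:52 PM − 356 min = 12:56 PM.
From 12:56 PM to 5:16 PM is 260 minutes.

260 minutes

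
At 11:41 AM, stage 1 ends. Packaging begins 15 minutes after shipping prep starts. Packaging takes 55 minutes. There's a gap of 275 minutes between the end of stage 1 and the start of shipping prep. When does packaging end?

5:26 PM

Shipping prep starts at 11:41 AM + 275 min = 4:16 PM.
Packaging starts at 4:16 PM + 15 min = 4:31 PM.
Packaging ends at 4:31 PM + 55 min = 5:26 PM.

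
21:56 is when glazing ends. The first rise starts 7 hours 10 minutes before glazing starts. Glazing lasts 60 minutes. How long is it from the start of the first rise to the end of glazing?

490 minutes

Glazing starts at 21:56 − 60 min = 20:56.
The first rise starts at 20:56 − 430 min = 13:46.
From 13:46 to 21:56 is 490 minutes.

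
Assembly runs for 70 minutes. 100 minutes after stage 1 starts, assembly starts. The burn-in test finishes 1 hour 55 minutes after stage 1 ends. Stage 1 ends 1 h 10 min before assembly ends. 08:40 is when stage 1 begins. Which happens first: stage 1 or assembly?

Assembly starts at 08:40 + 100 min = 10:20.
Stage 1 starts at 08:40 and assembly starts at 10:20, so stage 1 is first.

stage 1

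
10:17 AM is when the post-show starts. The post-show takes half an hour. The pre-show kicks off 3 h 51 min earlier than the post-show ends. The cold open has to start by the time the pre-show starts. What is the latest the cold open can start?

The post-show ends at 10:17 AM + 30 min = 10:47 AM.
The pre-show starts at 10:47 AM − 231 min = 6:56 AM.
The cold open is bounded by the pre-show, so the latest it can start is 6:56 AM.

6:56 AM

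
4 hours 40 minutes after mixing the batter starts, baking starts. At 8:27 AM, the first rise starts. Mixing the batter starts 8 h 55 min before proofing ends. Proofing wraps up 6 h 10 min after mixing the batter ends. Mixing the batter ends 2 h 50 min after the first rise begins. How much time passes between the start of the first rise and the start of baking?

Mixing the batter ends at 8:27 AM + 170 min = 11:17 AM.
Proofing ends at 11:17 AM + 370 min = 5:27 PM.
Mixing the batter starts at 5:27 PM − 535 min = 8:32 AM.
Baking starts at 8:32 AM + 280 min = 1:12 PM.
From 8:27 AM to 1:12 PM is 4 hours 45 minutes.

4 hours 45 minutes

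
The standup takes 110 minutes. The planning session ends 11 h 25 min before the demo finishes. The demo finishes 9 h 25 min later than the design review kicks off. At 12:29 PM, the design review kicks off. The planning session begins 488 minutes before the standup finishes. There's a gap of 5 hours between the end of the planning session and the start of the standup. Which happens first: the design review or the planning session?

The demo ends at 12:29 PM + 565 min = 9:54 PM.
The planning session ends at 9:54 PM − 685 min = 10:29 AM.
The standup starts at 10:29 AM + 300 min = 3:29 PM.
The standup ends at 3:29 PM + 110 min = 5:19 PM.
The planning session starts at 5:19 PM − 488 min = 9:11 AM.
The design review starts at 12:29 PM and the planning session starts at 9:11 AM, so the planning session is first.

the planning session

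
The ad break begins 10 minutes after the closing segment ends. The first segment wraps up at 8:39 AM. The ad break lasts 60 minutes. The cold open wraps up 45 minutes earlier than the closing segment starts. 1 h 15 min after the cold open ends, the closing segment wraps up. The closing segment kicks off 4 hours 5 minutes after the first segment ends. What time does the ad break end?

2:24 PM

The closing segment starts at 8:39 AM + 245 min = 12:44 PM.
The cold open ends at 12:44 PM − 45 min = 11:59 AM.
The closing segment ends at 11:59 AM + 75 min = 1:14 PM.
The ad break starts at 1:14 PM + 10 min = 1:24 PM.
The ad break ends at 1:24 PM + 60 min = 2:24 PM.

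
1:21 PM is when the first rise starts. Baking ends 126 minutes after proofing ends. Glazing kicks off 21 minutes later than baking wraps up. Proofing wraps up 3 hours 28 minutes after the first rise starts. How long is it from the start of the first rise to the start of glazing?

Proofing ends at 1:21 PM + 208 min = 4:49 PM.
Baking ends at 4:49 PM + 126 min = 6:55 PM.
Glazing starts at 6:55 PM + 21 min = 7:16 PM.
From 1:21 PM to 7:16 PM is 355 minutes.

355 minutes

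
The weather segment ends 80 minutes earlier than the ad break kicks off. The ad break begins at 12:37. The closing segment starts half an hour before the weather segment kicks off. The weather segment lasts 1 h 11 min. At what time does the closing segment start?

The weather segment ends at 12:37 − 80 min = 11:17.
The weather segment starts at 11:17 − 71 min = 10:06.
The closing segment starts at 10:06 − 30 min = 09:36.

09:36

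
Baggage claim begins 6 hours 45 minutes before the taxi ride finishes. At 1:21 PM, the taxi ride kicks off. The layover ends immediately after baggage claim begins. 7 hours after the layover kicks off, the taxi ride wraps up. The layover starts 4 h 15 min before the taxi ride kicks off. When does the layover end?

The layover starts at 1:21 PM − 255 min = 9:06 AM.
The taxi ride ends at 9:06 AM + 420 min = 4:06 PM.
Baggage claim starts at 4:06 PM − 405 min = 9:21 AM.
So the layover ends at 9:21 AM.

9:21 AM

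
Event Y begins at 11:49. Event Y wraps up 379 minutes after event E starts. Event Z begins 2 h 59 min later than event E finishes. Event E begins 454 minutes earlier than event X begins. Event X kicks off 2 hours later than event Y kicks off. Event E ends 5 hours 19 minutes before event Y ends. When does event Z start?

10:14

Event X starts at 11:49 + 120 min = 13:49.
Event E starts at 13:49 − 454 min = 06:15.
Event Y ends at 06:15 + 379 min = 12:34.
Event E ends at 12:34 − 319 min = 07:15.
Event Z starts at 07:15 + 179 min = 10:14.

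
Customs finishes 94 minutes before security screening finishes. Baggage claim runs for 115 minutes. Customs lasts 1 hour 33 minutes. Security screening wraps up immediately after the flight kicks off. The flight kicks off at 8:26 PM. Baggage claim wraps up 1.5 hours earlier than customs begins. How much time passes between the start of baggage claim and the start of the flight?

392 minutes

Security screening ends at 8:26 PM.
Customs ends at 8:26 PM − 94 min = 6:52 PM.
Customs starts at 6:52 PM − 93 min = 5:19 PM.
Baggage claim ends at 5:19 PM − 90 min = 3:49 PM.
Baggage claim starts at 3:49 PM − 115 min = 1:54 PM.
From 1:54 PM to 8:26 PM is 392 minutes.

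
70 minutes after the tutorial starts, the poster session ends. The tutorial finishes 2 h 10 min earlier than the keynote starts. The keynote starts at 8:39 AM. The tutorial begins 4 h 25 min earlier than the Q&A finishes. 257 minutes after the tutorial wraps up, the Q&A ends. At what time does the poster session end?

The tutorial ends at 8:39 AM − 130 min = 6:29 AM.
The Q&A ends at 6:29 AM + 257 min = 10:46 AM.
The tutorial starts at 10:46 AM − 265 min = 6:21 AM.
The poster session ends at 6:21 AM + 70 min = 7:31 AM.

7:31 AM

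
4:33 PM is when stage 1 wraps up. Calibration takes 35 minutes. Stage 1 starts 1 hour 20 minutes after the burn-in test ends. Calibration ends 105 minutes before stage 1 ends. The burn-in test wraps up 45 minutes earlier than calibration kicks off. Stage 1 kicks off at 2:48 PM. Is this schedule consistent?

Yes

Calibration ends at 4:33 PM − 105 min = 2:48 PM.
Calibration starts at 2:48 PM − 35 min = 2:13 PM.
The burn-in test ends at 2:13 PM − 45 min = 1:28 PM.
Stage 1 starts at 1:28 PM + 80 min = 2:48 PM.
That matches the stated 2:48 PM, so the schedule is consistent.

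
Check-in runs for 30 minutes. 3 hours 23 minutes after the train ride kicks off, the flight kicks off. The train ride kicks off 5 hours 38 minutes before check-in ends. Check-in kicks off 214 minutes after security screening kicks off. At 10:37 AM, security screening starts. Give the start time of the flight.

12:26 PM

Check-in starts at 10:37 AM + 214 min = 2:11 PM.
Check-in ends at 2:11 PM + 30 min = 2:41 PM.
The train ride starts at 2:41 PM − 338 min = 9:03 AM.
The flight starts at 9:03 AM + 203 min = 12:26 PM.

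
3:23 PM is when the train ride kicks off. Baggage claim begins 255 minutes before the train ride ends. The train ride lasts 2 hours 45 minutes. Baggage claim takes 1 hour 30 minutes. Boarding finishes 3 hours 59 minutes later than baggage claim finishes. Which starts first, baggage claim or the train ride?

baggage claim

The train ride ends at 3:23 PM + 165 min = 6:08 PM.
Baggage claim starts at 6:08 PM − 255 min = 1:53 PM.
Baggage claim starts at 1:53 PM and the train ride starts at 3:23 PM, so baggage claim is first.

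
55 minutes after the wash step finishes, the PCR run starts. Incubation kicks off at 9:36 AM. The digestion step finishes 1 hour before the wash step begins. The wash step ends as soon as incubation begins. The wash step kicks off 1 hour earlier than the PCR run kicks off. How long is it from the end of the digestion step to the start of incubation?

The wash step ends at 9:36 AM.
The PCR run starts at 9:36 AM + 55 min = 10:31 AM.
The wash step starts at 10:31 AM − 60 min = 9:31 AM.
The digestion step ends at 9:31 AM − 60 min = 8:31 AM.
From 8:31 AM to 9:36 AM is 1 h 5 min.

1 h 5 min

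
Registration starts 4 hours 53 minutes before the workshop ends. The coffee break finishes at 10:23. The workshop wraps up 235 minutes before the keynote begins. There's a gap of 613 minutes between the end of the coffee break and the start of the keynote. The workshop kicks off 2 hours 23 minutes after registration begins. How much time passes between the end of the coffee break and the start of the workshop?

The keynote starts at 10:23 + 613 min = 20:36.
The workshop ends at 20:36 − 235 min = 16:41.
Registration starts at 16:41 − 293 min = 11:48.
The workshop starts at 11:48 + 143 min = 14:11.
From 10:23 to 14:11 is 228 minutes.

228 minutes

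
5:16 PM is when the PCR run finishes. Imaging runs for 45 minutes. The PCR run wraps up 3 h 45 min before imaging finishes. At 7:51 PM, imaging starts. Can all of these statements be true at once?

Imaging ends at 7:51 PM + 45 min = 8:36 PM.
The PCR run ends at 8:36 PM − 225 min = 4:51 PM.
But the PCR run is also said to end at 5:16 PM — a 25-minute conflict.

No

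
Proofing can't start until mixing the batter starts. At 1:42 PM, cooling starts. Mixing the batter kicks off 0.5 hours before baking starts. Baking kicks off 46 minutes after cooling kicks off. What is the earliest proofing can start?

1:58 PM

Baking starts at 1:42 PM + 46 min = 2:28 PM.
Mixing the batter starts at 2:28 PM − 30 min = 1:58 PM.
Proofing is bounded by mixing the batter, so the earliest it can start is 1:58 PM.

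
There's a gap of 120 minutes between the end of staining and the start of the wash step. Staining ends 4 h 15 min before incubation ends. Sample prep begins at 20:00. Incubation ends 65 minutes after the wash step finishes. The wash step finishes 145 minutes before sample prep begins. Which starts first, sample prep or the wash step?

The wash step ends at 20:00 − 145 min = 17:35.
Incubation ends at 17:35 + 65 min = 18:40.
Staining ends at 18:40 − 255 min = 14:25.
The wash step starts at 14:25 + 120 min = 16:25.
Sample prep starts at 20:00 and the wash step starts at 16:25, so the wash step is first.

the wash step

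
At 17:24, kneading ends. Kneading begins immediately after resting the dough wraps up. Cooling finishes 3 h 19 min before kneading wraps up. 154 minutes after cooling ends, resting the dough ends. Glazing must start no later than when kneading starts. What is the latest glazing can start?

16:39

Cooling ends at 17:24 − 199 min = 14:05.
Resting the dough ends at 14:05 + 154 min = 16:39.
So kneading starts at 16:39.
Glazing is bounded by kneading, so the latest it can start is 16:39.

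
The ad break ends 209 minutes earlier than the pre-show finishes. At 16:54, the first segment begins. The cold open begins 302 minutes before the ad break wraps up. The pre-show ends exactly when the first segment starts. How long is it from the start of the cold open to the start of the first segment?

The pre-show ends at 16:54.
The ad break ends at 16:54 − 209 min = 13:25.
The cold open starts at 13:25 − 302 min = 08:23.
From 08:23 to 16:54 is 8 h 31 min.

8 h 31 min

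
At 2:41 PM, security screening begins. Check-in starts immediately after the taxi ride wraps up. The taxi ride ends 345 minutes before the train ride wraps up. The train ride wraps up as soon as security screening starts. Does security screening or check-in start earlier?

check-in

The train ride ends at 2:41 PM.
The taxi ride ends at 2:41 PM − 345 min = 8:56 AM.
So check-in starts at 8:56 AM.
Security screening starts at 2:41 PM and check-in starts at 8:56 AM, so check-in is first.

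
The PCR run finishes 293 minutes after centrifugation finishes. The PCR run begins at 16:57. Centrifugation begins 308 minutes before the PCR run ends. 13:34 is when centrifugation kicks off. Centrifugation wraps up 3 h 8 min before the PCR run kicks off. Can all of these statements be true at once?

Centrifugation ends at 16:57 − 188 min = 13:49.
The PCR run ends at 13:49 + 293 min = 18:42.
Centrifugation starts at 18:42 − 308 min = 13:34.
That matches the stated 13:34, so the schedule is consistent.

Yes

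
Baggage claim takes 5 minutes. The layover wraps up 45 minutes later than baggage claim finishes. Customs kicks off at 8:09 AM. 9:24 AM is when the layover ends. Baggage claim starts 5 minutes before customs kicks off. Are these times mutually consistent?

No

Baggage claim starts at 8:09 AM − 5 min = 8:04 AM.
Baggage claim ends at 8:04 AM + 5 min = 8:09 AM.
The layover ends at 8:09 AM + 45 min = 8:54 AM.
But the layover is also said to end at 9:24 AM — a 30-minute conflict.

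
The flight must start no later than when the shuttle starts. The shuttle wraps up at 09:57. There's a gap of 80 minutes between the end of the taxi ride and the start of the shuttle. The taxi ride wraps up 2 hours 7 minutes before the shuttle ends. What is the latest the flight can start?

09:10

The taxi ride ends at 09:57 − 127 min = 07:50.
The shuttle starts at 07:50 + 80 min = 09:10.
The flight is bounded by the shuttle, so the latest it can start is 09:10.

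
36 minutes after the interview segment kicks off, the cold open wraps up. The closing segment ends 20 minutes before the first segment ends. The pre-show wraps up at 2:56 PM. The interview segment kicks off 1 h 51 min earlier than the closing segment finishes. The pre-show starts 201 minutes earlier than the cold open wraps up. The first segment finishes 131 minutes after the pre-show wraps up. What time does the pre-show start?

The first segment ends at 2:56 PM + 131 min = 5:07 PM.
The closing segment ends at 5:07 PM − 20 min = 4:47 PM.
The interview segment starts at 4:47 PM − 111 min = 2:56 PM.
The cold open ends at 2:56 PM + 36 min = 3:32 PM.
The pre-show starts at 3:32 PM − 201 min = 12:11 PM.

12:11 PM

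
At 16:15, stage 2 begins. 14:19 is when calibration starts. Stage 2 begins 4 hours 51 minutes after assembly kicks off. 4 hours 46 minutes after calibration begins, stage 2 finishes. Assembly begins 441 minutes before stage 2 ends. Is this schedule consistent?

No

Stage 2 ends at 14:19 + 286 min = 19:05.
Assembly starts at 19:05 − 441 min = 11:44.
Stage 2 starts at 11:44 + 291 min = 16:35.
But stage 2 is also said to start at 16:15 — a 20-minute conflict.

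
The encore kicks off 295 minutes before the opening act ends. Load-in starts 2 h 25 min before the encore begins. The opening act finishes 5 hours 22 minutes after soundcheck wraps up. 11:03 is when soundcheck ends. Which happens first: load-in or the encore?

load-in

The opening act ends at 11:03 + 322 min = 16:25.
The encore starts at 16:25 − 295 min = 11:30.
Load-in starts at 11:30 − 145 min = 09:05.
Load-in starts at 09:05 and the encore starts at 11:30, so load-in is first.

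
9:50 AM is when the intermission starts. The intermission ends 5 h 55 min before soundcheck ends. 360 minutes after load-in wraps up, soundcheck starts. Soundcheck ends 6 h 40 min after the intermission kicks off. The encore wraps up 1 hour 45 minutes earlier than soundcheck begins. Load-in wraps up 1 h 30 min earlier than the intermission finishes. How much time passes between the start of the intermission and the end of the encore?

Soundcheck ends at 9:50 AM + 400 min = 4:30 PM.
The intermission ends at 4:30 PM − 355 min = 10:35 AM.
Load-in ends at 10:35 AM − 90 min = 9:05 AM.
Soundcheck starts at 9:05 AM + 360 min = 3:05 PM.
The encore ends at 3:05 PM − 105 min = 1:20 PM.
From 9:50 AM to 1:20 PM is 3 h 30 min.

3 h 30 min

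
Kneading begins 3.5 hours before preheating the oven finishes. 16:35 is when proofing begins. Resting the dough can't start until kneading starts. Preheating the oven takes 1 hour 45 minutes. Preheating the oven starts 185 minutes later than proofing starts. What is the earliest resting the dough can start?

17:55

Preheating the oven starts at 16:35 + 185 min = 19:40.
Preheating the oven ends at 19:40 + 105 min = 21:25.
Kneading starts at 21:25 − 210 min = 17:55.
Resting the dough is bounded by kneading, so the earliest it can start is 17:55.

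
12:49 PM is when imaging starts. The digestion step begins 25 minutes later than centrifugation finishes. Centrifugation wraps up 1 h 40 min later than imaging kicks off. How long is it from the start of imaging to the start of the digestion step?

2 h 5 min

Centrifugation ends at 12:49 PM + 100 min = 2:29 PM.
The digestion step starts at 2:29 PM + 25 min = 2:54 PM.
From 12:49 PM to 2:54 PM is 2 h 5 min.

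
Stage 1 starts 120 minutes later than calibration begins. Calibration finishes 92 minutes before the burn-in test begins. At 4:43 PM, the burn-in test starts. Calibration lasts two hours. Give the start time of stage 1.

Calibration ends at 4:43 PM − 92 min = 3:11 PM.
Calibration starts at 3:11 PM − 120 min = 1:11 PM.
Stage 1 starts at 1:11 PM + 120 min = 3:11 PM.

3:11 PM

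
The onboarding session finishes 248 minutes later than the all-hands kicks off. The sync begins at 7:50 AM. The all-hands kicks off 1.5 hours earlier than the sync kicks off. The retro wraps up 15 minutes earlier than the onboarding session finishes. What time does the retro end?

10:13 AM

The all-hands starts at 7:50 AM − 90 min = 6:20 AM.
The onboarding session ends at 6:20 AM + 248 min = 10:28 AM.
The retro ends at 10:28 AM − 15 min = 10:13 AM.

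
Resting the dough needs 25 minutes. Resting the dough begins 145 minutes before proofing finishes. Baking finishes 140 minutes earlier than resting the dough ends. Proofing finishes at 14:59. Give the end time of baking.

10:39

Resting the dough starts at 14:59 − 145 min = 12:34.
Resting the dough ends at 12:34 + 25 min = 12:59.
Baking ends at 12:59 − 140 min = 10:39.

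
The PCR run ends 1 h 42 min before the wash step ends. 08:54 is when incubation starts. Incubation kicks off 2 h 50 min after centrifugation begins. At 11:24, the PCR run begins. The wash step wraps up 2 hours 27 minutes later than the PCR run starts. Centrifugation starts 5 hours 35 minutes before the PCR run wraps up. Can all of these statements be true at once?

The wash step ends at 11:24 + 147 min = 13:51.
The PCR run ends at 13:51 − 102 min = 12:09.
Centrifugation starts at 12:09 − 335 min = 06:34.
Incubation starts at 06:34 + 170 min = 09:24.
But incubation is also said to start at 08:54 — a 30-minute conflict.

No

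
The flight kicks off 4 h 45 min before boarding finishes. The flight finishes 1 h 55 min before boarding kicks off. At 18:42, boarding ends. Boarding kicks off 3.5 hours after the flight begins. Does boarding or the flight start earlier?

the flight

The flight starts at 18:42 − 285 min = 13:57.
Boarding starts at 13:57 + 210 min = 17:27.
Boarding starts at 17:27 and the flight starts at 13:57, so the flight is first.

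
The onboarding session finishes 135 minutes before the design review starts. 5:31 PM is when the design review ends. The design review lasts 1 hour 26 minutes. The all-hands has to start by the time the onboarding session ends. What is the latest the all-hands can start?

The design review starts at 5:31 PM − 86 min = 4:05 PM.
The onboarding session ends at 4:05 PM − 135 min = 1:50 PM.
The all-hands is bounded by the onboarding session, so the latest it can start is 1:50 PM.

1:50 PM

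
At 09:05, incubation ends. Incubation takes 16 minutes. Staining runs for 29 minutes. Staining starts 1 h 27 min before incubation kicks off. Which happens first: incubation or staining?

staining

Incubation starts at 09:05 − 16 min = 08:49.
Staining starts at 08:49 − 87 min = 07:22.
Incubation starts at 08:49 and staining starts at 07:22, so staining is first.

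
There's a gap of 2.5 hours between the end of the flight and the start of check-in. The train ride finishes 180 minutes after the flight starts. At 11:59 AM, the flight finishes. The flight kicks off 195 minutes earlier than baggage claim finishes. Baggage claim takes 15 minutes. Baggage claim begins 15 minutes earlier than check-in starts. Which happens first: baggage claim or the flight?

Check-in starts at 11:59 AM + 150 min = 2:29 PM.
Baggage claim starts at 2:29 PM − 15 min = 2:14 PM.
Baggage claim ends at 2:14 PM + 15 min = 2:29 PM.
The flight starts at 2:29 PM − 195 min = 11:14 AM.
Baggage claim starts at 2:14 PM and the flight starts at 11:14 AM, so the flight is first.

the flight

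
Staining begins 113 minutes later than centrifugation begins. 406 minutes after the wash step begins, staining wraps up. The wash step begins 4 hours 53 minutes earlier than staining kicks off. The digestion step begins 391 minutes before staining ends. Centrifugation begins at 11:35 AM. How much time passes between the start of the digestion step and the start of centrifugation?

Staining starts at 11:35 AM + 113 min = 1:28 PM.
The wash step starts at 1:28 PM − 293 min = 8:35 AM.
Staining ends at 8:35 AM + 406 min = 3:21 PM.
The digestion step starts at 3:21 PM − 391 min = 8:50 AM.
From 8:50 AM to 11:35 AM is 2 h 45 min.

2 h 45 min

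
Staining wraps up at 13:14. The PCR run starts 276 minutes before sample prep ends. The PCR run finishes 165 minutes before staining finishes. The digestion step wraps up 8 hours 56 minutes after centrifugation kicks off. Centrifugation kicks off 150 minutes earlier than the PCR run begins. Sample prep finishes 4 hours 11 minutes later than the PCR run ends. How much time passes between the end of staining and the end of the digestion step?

The PCR run ends at 13:14 − 165 min = 10:29.
Sample prep ends at 10:29 + 251 min = 14:40.
The PCR run starts at 14:40 − 276 min = 10:04.
Centrifugation starts at 10:04 − 150 min = 07:34.
The digestion step ends at 07:34 + 536 min = 16:30.
From 13:14 to 16:30 is 3 h 16 min.

3 h 16 min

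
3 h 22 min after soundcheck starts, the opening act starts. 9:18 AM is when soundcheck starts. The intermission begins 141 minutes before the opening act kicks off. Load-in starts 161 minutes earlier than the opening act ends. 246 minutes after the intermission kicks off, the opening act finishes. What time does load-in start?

11:44 AM

The opening act starts at 9:18 AM + 202 min = 12:40 PM.
The intermission starts at 12:40 PM − 141 min = 10:19 AM.
The opening act ends at 10:19 AM + 246 min = 2:25 PM.
Load-in starts at 2:25 PM − 161 min = 11:44 AM.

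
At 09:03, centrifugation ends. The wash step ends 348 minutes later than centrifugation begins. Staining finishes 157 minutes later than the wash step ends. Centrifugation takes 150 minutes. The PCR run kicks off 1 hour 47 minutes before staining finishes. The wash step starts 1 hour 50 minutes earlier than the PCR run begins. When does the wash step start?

11:21

Centrifugation starts at 09:03 − 150 min = 06:33.
The wash step ends at 06:33 + 348 min = 12:21.
Staining ends at 12:21 + 157 min = 14:58.
The PCR run starts at 14:58 − 107 min = 13:11.
The wash step starts at 13:11 − 110 min = 11:21.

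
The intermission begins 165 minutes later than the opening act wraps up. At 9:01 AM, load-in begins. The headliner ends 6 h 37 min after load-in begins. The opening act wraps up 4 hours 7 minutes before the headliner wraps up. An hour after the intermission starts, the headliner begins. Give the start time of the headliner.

3:16 PM

The headliner ends at 9:01 AM + 397 min = 3:38 PM.
The opening act ends at 3:38 PM − 247 min = 11:31 AM.
The intermission starts at 11:31 AM + 165 min = 2:16 PM.
The headliner starts at 2:16 PM + 60 min = 3:16 PM.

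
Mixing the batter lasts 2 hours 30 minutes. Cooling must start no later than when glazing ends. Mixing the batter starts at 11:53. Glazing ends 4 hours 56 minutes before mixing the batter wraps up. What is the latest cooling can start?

09:27

Mixing the batter ends at 11:53 + 150 min = 14:23.
Glazing ends at 14:23 − 296 min = 09:27.
Cooling is bounded by glazing, so the latest it can start is 09:27.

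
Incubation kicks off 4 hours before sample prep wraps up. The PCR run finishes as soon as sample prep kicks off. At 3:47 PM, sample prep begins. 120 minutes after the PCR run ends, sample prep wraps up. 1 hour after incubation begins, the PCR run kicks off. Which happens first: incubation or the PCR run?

incubation

The PCR run ends at 3:47 PM.
Sample prep ends at 3:47 PM + 120 min = 5:47 PM.
Incubation starts at 5:47 PM − 240 min = 1:47 PM.
The PCR run starts at 1:47 PM + 60 min = 2:47 PM.
Incubation starts at 1:47 PM and the PCR run starts at 2:47 PM, so incubation is first.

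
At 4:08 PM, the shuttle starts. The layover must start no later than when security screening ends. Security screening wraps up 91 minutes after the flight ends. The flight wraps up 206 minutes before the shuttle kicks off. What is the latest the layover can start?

The flight ends at 4:08 PM − 206 min = 12:42 PM.
Security screening ends at 12:42 PM + 91 min = 2:13 PM.
The layover is bounded by security screening, so the latest it can start is 2:13 PM.

2:13 PM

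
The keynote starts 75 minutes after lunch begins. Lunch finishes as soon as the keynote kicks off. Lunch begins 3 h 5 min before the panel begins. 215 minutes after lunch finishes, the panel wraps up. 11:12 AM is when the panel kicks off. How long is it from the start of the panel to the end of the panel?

Lunch starts at 11:12 AM − 185 min = 8:07 AM.
The keynote starts at 8:07 AM + 75 min = 9:22 AM.
So lunch ends at 9:22 AM.
The panel ends at 9:22 AM + 215 min = 12:57 PM.
From 11:12 AM to 12:57 PM is 105 minutes.

105 minutes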